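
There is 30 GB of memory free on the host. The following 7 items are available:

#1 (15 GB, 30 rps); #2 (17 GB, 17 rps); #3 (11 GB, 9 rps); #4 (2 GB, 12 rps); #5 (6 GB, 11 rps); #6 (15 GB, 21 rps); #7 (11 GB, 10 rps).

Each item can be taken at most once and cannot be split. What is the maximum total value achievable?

53 rps

Check high-value combinations within 30 GB:
- #1+#4+#5: memory 15+2+6=23, value 30+12+11=53
- #1+#4+#7: memory 15+2+11=28, value 30+12+10=52
- #1+#3+#4: memory 15+11+2=28, value 30+9+12=51
Best: 53 rps.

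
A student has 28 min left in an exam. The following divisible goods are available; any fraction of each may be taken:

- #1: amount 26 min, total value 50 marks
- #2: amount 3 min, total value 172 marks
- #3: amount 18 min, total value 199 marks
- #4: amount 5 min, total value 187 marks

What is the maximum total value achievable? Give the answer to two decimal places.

Take in order of value per unit:
- #2 (172/3 per unit): all 3 → value 172, running total 172.00
- #4 (187/5 per unit): all 5 → value 187, running total 359.00
- #3 (199/18 per unit): all 18 → value 199, running total 558.00
- #1 (50/26 per unit): 2 of 26 → value 2×50/26 = 3.8462, running total 561.85
Total 561.85.

561.85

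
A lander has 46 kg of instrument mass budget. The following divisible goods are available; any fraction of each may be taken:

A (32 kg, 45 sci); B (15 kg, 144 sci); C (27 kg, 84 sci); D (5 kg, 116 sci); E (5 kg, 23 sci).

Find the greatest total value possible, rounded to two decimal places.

348.33

Take in order of value per unit:
- D (116/5 per unit): all 5 → value 116, running total 116.00
- B (144/15 per unit): all 15 → value 144, running total 260.00
- E (23/5 per unit): all 5 → value 23, running total 283.00
- C (84/27 per unit): 21 of 27 → value 21×84/27 = 65.3333, running total 348.33
Total 348.33.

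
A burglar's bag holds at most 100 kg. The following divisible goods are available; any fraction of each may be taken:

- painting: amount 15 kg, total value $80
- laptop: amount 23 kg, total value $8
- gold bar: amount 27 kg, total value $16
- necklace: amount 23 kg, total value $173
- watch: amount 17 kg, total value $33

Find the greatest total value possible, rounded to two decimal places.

308.26

Take in order of value per unit:
- necklace (173/23 per unit): all 23 → value 173, running total 173.00
- painting (80/15 per unit): all 15 → value 80, running total 253.00
- watch (33/17 per unit): all 17 → value 33, running total 286.00
- gold bar (16/27 per unit): all 27 → value 16, running total 302.00
- laptop (8/23 per unit): 18 of 23 → value 18×8/23 = 6.2609, running total 308.26
Total 308.26.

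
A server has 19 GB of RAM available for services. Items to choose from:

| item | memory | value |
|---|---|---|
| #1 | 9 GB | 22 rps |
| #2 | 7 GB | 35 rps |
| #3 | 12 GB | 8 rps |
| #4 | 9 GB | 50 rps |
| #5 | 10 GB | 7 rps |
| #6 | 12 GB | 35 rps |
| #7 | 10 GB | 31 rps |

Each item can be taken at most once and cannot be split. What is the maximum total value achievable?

85 rps

This is a 0/1 knapsack; check combinations near the capacity.
- #2+#4: memory 7+9=16, value 35+50=85
- #4+#7: memory 9+10=19, value 50+31=81
- #1+#4: memory 9+9=18, value 22+50=72
Best: 85 rps.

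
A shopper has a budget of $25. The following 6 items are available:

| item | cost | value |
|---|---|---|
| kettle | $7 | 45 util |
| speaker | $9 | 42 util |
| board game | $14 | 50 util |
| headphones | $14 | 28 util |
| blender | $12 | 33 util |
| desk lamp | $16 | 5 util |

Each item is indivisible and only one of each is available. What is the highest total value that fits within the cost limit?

95 util

Check high-value combinations within $25:
- kettle+board game: cost 7+14=21, value 45+50=95
- speaker+board game: cost 9+14=23, value 42+50=92
- kettle+speaker: cost 7+9=16, value 45+42=87
- kettle+blender: cost 7+12=19, value 45+33=78
Best: 95 util.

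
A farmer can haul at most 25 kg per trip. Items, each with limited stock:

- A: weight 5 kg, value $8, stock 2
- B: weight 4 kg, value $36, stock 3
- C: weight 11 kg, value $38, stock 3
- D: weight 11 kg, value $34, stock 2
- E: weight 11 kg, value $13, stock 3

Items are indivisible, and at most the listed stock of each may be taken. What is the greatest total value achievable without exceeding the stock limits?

Best selections within weight 25 and stock limits:
- 3×B + 1×C: weight 23, value 146
- 3×B + 1×D: weight 23, value 142
- 2×A + 3×B: weight 22, value 124
- 3×B + 1×E: weight 23, value 121
Best: $146.

$146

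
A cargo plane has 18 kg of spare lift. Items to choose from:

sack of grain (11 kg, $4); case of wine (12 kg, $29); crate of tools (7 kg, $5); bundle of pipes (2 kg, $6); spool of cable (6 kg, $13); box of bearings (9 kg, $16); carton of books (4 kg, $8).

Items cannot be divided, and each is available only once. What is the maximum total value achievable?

$43

Check high-value combinations within 18 kg:
- case of wine+bundle of pipes+carton of books: weight 12+2+4=18, value 29+6+8=43
- case of wine+spool of cable: weight 12+6=18, value 29+13=42
- case of wine+carton of books: weight 12+4=16, value 29+8=37
- case of wine+bundle of pipes: weight 12+2=14, value 29+6=35
Best: $43.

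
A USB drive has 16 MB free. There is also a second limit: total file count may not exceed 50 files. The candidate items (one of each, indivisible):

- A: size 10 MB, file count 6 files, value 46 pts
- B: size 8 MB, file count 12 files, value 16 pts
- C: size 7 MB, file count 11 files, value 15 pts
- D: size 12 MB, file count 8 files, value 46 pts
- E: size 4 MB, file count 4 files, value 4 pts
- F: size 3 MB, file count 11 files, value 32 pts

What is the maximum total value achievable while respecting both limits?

Feasible sets respecting both limits:
- A+F: size 13, file count 17, value 78
- D+F: size 15, file count 19, value 78
- B+E+F: size 15, file count 27, value 52
- C+E+F: size 14, file count 26, value 51
Best: 78 pts.

78 pts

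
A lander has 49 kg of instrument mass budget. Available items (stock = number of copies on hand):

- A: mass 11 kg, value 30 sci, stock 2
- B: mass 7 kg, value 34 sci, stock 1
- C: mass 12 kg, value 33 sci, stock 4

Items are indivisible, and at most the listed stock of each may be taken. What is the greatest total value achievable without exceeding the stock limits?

133 sci

Top feasible selections:
- 1×B + 3×C: mass 43, value 133
- 4×C: mass 48, value 132
- 1×A + 1×B + 2×C: mass 42, value 130
Best: 133 sci.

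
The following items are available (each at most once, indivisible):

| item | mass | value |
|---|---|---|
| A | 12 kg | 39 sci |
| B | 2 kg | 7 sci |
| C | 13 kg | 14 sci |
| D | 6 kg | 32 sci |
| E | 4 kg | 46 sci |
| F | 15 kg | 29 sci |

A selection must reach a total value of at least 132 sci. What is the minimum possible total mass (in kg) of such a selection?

37

Subsets with value ≥ 132, sorted by total mass:
- A+D+E+F: mass 37, value 146
- A+B+C+D+E: mass 37, value 138
- A+B+D+E+F: mass 39, value 153
Minimum mass: 37 kg.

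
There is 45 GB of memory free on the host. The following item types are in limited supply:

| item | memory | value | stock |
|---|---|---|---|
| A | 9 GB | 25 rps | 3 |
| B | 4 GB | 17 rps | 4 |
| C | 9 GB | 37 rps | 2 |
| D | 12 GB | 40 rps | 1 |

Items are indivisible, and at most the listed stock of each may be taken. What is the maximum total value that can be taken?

167 rps

Top feasible selections:
- 1×A + 4×B + 2×C: memory 43, value 167
- 3×B + 2×C + 1×D: memory 42, value 165
- 2×A + 2×B + 2×C: memory 44, value 158
- 1×A + 1×B + 2×C + 1×D: memory 43, value 156
Best: 167 rps.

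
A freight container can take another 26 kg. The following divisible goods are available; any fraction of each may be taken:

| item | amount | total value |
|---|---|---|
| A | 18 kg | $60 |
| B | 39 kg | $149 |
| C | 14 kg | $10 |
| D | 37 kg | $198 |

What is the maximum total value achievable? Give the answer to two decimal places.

Take in order of value per unit:
- D (198/37 per unit): 26 of 37 → value 26×198/37 = 139.1351, running total 139.14
Total 139.14.

139.14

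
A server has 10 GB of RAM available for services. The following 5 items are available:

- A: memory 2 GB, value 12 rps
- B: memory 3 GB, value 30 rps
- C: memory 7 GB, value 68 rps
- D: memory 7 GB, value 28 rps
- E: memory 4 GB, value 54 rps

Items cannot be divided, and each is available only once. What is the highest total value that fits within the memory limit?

This is a 0/1 knapsack; check combinations near the capacity.
- B+C: memory 3+7=10, value 30+68=98
- A+B+E: memory 2+3+4=9, value 12+30+54=96
- B+E: memory 3+4=7, value 30+54=84
Best: 98 rps.

98 rps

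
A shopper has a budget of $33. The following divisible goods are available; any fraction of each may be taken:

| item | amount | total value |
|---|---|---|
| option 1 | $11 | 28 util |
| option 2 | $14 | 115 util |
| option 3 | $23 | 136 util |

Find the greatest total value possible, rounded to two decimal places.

227.35

Take in order of value per unit:
- option 2 (115/14 per unit): all 14 → value 115, running total 115.00
- option 3 (136/23 per unit): 19 of 23 → value 19×136/23 = 112.3478, running total 227.35
Total 227.35.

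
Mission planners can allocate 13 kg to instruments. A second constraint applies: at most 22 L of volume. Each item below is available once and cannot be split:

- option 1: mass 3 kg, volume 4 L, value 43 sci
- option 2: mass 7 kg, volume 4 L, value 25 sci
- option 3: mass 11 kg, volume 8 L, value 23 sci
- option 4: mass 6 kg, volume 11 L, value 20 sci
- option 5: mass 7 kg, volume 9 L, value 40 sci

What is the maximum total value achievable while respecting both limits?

83 sci

Feasible sets respecting both limits:
- option 1+option 5: mass 10, volume 13, value 83
- option 1+option 2: mass 10, volume 8, value 68
- option 1+option 4: mass 9, volume 15, value 63
- option 4+option 5: mass 13, volume 20, value 60
Best: 83 sci.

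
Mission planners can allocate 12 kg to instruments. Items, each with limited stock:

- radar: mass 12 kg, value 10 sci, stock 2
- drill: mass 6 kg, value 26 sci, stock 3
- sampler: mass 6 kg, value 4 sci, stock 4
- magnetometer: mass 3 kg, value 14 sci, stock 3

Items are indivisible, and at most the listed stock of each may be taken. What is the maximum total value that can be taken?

54 sci

Top feasible selections:
- 1×drill + 2×magnetometer: mass 12, value 54
- 2×drill: mass 12, value 52
Best: 54 sci.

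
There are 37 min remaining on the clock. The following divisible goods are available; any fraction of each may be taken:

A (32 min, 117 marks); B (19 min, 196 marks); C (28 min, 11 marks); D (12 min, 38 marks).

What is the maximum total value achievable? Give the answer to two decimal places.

261.81

Take in order of value per unit:
- B (196/19 per unit): all 19 → value 196, running total 196.00
- A (117/32 per unit): 18 of 32 → value 18×117/32 = 65.8125, running total 261.81
Total 261.81.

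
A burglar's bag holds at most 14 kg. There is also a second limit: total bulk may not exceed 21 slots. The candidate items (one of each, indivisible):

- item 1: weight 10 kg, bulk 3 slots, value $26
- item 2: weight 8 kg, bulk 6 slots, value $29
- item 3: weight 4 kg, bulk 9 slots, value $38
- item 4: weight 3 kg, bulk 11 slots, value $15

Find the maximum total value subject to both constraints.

Feasible sets respecting both limits:
- item 2+item 3: weight 12, bulk 15, value 67
- item 1+item 3: weight 14, bulk 12, value 64
- item 3+item 4: weight 7, bulk 20, value 53
- item 2+item 4: weight 11, bulk 17, value 44
Best: $67.

$67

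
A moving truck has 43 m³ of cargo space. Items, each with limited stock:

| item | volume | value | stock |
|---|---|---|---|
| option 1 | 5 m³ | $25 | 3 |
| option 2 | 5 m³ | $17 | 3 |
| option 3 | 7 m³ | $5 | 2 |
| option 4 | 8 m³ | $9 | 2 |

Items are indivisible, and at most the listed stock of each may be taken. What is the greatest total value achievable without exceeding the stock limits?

Top feasible selections:
- 3×option 1 + 3×option 2 + 1×option 4: volume 38, value 135
- 3×option 1 + 3×option 2 + 1×option 3: volume 37, value 131
Best: $135.

$135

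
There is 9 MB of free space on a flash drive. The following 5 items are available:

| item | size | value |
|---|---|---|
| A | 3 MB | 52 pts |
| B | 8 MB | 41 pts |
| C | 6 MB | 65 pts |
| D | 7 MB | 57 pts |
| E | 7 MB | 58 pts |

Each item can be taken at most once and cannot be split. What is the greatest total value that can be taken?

Check high-value combinations within 9 MB:
- A+C: size 3+6=9, value 52+65=117
- C: size 6, value 65
- E: size 7, value 58
- D: size 7, value 57
- A: size 3, value 52
Best: 117 pts.

117 pts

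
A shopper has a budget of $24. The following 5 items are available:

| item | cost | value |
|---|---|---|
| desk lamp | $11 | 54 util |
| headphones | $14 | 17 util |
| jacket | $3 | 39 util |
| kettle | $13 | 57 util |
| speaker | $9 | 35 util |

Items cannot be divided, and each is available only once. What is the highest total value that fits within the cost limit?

128 util

This is a 0/1 knapsack; check combinations near the capacity.
- desk lamp+jacket+speaker: cost 11+3+9=23, value 54+39+35=128
- desk lamp+kettle: cost 11+13=24, value 54+57=111
- jacket+kettle: cost 3+13=16, value 39+57=96
- desk lamp+jacket: cost 11+3=14, value 54+39=93
Best: 128 util.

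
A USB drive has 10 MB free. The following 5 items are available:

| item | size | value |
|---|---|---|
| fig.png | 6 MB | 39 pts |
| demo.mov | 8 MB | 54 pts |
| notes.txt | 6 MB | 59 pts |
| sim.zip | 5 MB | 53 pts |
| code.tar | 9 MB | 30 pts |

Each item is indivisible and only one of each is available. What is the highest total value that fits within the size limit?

59 pts

Check high-value combinations within 10 MB:
- notes.txt: size 6, value 59
- demo.mov: size 8, value 54
- sim.zip: size 5, value 53
- fig.png: size 6, value 39
- code.tar: size 9, value 30
Best: 59 pts.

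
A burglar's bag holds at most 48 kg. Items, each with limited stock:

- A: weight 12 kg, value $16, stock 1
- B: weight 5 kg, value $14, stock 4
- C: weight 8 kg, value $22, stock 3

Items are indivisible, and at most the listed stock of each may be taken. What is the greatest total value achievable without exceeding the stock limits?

Top feasible selections:
- 4×B + 3×C: weight 44, value 122
- 1×A + 4×B + 2×C: weight 48, value 116
Best: $122.

$122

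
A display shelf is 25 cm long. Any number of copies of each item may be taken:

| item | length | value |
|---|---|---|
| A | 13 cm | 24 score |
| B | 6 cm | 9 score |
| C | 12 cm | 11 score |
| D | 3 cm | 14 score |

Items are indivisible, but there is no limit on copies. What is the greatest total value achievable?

Best value-per-unit is D at 14/3, and filling with it alone uses length 8×3=24. No mix of the others beats 8×14 = 112.

112 score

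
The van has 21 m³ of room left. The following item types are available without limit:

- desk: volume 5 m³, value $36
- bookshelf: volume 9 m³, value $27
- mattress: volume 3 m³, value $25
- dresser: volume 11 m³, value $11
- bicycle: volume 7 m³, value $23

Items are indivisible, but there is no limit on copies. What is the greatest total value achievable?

Best value-per-unit is mattress at 25/3, and filling with it alone uses volume 7×3=21. No mix of the others beats 7×25 = 175.

$175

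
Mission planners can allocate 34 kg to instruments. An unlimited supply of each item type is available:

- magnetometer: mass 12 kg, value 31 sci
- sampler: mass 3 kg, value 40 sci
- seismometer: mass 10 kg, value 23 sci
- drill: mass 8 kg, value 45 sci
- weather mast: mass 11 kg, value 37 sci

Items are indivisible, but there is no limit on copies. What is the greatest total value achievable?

Best value-per-unit is sampler at 40/3, and filling with it alone uses mass 11×3=33. No mix of the others beats 11×40 = 440.

440 sci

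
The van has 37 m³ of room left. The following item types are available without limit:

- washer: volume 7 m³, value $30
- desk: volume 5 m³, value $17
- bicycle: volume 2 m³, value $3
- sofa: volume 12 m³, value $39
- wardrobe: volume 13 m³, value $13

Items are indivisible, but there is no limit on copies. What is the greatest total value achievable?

Best value-per-unit is washer at 30/7; filling with it alone gives 5×30 = 150.
Optimal mix: 5×washer + 1×bicycle → volume 37, value 153.

$153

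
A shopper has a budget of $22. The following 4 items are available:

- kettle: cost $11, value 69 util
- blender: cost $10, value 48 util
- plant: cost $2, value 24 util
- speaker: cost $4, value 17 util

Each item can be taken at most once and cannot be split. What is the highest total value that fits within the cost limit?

117 util

This is a 0/1 knapsack; check combinations near the capacity.
- kettle+blender: cost 11+10=21, value 69+48=117
- kettle+plant+speaker: cost 11+2+4=17, value 69+24+17=110
- kettle+plant: cost 11+2=13, value 69+24=93
Best: 117 util.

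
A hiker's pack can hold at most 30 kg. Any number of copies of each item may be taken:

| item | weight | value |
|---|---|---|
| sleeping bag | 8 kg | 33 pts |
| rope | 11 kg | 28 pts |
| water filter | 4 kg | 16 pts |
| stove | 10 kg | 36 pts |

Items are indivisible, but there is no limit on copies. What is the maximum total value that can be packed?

Best value-per-unit is sleeping bag at 33/8; filling with it alone gives 3×33 = 99.
Optimal mix: 2×sleeping bag + 1×water filter + 1×stove → weight 30, value 118.

118 pts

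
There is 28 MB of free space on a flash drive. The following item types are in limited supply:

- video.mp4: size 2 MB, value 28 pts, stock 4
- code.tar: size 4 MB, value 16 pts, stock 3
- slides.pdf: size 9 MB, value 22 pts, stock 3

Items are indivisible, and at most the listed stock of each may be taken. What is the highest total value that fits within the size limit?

166 pts

Top feasible selections:
- 4×video.mp4 + 2×code.tar + 1×slides.pdf: size 25, value 166
- 4×video.mp4 + 3×code.tar: size 20, value 160
- 4×video.mp4 + 2×slides.pdf: size 26, value 156
Best: 166 pts.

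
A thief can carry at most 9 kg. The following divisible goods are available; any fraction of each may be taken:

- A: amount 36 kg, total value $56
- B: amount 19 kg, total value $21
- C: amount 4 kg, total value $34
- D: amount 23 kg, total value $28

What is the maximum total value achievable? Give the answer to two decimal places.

41.78

Take in order of value per unit:
- C (34/4 per unit): all 4 → value 34, running total 34.00
- A (56/36 per unit): 5 of 36 → value 5×56/36 = 7.7778, running total 41.78
Total 41.78.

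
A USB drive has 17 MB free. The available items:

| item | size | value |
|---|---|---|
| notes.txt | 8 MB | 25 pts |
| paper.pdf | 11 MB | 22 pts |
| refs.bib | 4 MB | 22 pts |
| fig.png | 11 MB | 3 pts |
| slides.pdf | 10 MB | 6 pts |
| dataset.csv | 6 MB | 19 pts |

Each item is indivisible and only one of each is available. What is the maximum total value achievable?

Check high-value combinations within 17 MB:
- notes.txt+refs.bib: size 8+4=12, value 25+22=47
- notes.txt+dataset.csv: size 8+6=14, value 25+19=44
- paper.pdf+refs.bib: size 11+4=15, value 22+22=44
Best: 47 pts.

47 pts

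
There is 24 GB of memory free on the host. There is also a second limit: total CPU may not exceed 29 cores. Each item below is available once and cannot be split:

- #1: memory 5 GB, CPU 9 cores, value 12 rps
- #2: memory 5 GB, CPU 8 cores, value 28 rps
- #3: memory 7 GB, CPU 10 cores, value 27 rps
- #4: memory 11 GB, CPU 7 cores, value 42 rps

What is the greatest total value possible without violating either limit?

97 rps

Feasible sets respecting both limits:
- #2+#3+#4: memory 23, CPU 25, value 97
- #1+#2+#4: memory 21, CPU 24, value 82
- #1+#3+#4: memory 23, CPU 26, value 81
Best: 97 rps.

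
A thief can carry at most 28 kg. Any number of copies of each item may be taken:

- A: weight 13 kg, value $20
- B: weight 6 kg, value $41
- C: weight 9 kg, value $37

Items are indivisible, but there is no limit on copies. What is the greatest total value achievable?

$164

Best value-per-unit is B at 41/6, and filling with it alone uses weight 4×6=24. No mix of the others beats 4×41 = 164.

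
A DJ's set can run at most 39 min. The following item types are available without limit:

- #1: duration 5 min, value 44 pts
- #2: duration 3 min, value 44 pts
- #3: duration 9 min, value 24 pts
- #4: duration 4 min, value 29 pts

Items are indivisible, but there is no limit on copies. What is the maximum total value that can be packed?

572 pts

Best value-per-unit is #2 at 44/3, and filling with it alone uses duration 13×3=39. No mix of the others beats 13×44 = 572.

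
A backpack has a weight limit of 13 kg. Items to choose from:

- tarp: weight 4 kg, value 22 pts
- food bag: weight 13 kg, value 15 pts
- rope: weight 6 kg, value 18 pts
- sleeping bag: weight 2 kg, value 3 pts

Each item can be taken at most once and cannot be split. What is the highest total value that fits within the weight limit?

43 pts

Check high-value combinations within 13 kg:
- tarp+rope+sleeping bag: weight 4+6+2=12, value 22+18+3=43
- tarp+rope: weight 4+6=10, value 22+18=40
- tarp+sleeping bag: weight 4+2=6, value 22+3=25
- tarp: weight 4, value 22
Best: 43 pts.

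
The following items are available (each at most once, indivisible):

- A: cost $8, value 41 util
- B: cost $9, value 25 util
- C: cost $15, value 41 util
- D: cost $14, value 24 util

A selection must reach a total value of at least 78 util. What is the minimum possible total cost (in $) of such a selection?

23

Subsets with value ≥ 78, sorted by total cost:
- A+C: cost 23, value 82
- A+B+D: cost 31, value 90
- A+B+C: cost 32, value 107
- A+C+D: cost 37, value 106
Minimum cost: 23 $.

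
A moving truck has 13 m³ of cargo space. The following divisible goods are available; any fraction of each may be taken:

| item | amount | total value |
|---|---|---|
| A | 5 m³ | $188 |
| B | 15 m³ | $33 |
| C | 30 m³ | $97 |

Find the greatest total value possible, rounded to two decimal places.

213.87

Take in order of value per unit:
- A (188/5 per unit): all 5 → value 188, running total 188.00
- C (97/30 per unit): 8 of 30 → value 8×97/30 = 25.8667, running total 213.87
Total 213.87.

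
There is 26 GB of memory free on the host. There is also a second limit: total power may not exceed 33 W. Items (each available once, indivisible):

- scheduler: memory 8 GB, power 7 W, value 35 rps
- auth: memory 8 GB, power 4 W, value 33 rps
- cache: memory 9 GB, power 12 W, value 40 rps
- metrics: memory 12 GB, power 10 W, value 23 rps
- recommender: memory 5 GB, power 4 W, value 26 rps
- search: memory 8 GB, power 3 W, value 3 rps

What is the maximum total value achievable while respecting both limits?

Feasible sets respecting both limits:
- scheduler+auth+cache: memory 25, power 23, value 108
- scheduler+cache+recommender: memory 22, power 23, value 101
- auth+cache+recommender: memory 22, power 20, value 99
Best: 108 rps.

108 rps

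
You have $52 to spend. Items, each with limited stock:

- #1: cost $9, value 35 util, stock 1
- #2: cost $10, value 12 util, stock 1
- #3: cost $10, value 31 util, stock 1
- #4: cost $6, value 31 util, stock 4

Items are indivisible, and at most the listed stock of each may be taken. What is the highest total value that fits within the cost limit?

Best selections within cost 52 and stock limits:
- 1×#1 + 1×#3 + 4×#4: cost 43, value 190
- 1×#1 + 1×#2 + 4×#4: cost 43, value 171
Best: 190 util.

190 util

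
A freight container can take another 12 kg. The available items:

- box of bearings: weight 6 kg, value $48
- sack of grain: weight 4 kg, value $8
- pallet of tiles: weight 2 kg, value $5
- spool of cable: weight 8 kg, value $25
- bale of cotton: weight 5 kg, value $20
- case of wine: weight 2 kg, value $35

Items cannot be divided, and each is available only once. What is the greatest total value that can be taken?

Check high-value combinations within 12 kg:
- box of bearings+sack of grain+case of wine: weight 6+4+2=12, value 48+8+35=91
- box of bearings+pallet of tiles+case of wine: weight 6+2+2=10, value 48+5+35=88
- box of bearings+case of wine: weight 6+2=8, value 48+35=83
- box of bearings+bale of cotton: weight 6+5=11, value 48+20=68
- pallet of tiles+spool of cable+case of wine: weight 2+8+2=12, value 5+25+35=65
Best: $91.

$91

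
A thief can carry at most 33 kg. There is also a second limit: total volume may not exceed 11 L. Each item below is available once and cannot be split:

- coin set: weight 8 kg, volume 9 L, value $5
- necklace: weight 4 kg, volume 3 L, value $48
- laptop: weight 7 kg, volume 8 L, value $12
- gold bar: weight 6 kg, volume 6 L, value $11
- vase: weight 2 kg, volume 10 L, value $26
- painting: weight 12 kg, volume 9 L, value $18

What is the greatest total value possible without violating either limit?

Feasible sets respecting both limits:
- necklace+laptop: weight 11, volume 11, value 60
- necklace+gold bar: weight 10, volume 9, value 59
- necklace: weight 4, volume 3, value 48
Best: $60.

$60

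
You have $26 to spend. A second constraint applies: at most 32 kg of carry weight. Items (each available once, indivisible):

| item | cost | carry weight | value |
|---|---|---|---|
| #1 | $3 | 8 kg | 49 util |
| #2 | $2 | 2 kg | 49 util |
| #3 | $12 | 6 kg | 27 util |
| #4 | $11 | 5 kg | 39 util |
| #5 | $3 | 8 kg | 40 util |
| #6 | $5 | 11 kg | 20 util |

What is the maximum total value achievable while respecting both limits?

Feasible sets respecting both limits:
- #1+#2+#4+#5: cost 19, carry weight 23, value 177
- #1+#2+#3+#5: cost 20, carry weight 24, value 165
- #1+#2+#5+#6: cost 13, carry weight 29, value 158
Best: 177 util.

177 util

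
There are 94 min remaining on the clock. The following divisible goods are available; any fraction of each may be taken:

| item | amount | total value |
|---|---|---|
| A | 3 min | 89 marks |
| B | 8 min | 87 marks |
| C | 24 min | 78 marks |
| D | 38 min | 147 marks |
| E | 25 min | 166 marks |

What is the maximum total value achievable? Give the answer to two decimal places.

554.00

Take in order of value per unit:
- A (89/3 per unit): all 3 → value 89, running total 89.00
- B (87/8 per unit): all 8 → value 87, running total 176.00
- E (166/25 per unit): all 25 → value 166, running total 342.00
- D (147/38 per unit): all 38 → value 147, running total 489.00
- C (78/24 per unit): 20 of 24 → value 20×78/24 = 65.0000, running total 554.00
Total 554.00.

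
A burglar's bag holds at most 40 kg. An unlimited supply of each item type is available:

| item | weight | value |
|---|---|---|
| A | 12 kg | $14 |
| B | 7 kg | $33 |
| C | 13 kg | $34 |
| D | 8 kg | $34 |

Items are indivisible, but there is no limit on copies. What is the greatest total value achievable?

Best value-per-unit is B at 33/7; filling with it alone gives 5×33 = 165.
Optimal mix: 5×D → weight 40, value 170.

$170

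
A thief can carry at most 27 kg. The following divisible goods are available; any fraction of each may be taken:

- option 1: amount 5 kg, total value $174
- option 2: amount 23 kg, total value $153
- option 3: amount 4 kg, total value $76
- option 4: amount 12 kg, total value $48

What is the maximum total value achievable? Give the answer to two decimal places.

369.74

Take in order of value per unit:
- option 1 (174/5 per unit): all 5 → value 174, running total 174.00
- option 3 (76/4 per unit): all 4 → value 76, running total 250.00
- option 2 (153/23 per unit): 18 of 23 → value 18×153/23 = 119.7391, running total 369.74
Total 369.74.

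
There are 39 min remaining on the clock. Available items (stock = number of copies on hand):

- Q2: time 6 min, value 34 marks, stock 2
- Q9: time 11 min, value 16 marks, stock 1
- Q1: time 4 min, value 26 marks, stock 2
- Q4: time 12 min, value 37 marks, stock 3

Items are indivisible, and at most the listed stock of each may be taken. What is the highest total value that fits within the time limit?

160 marks

Best selections within time 39 and stock limits:
- 1×Q2 + 2×Q1 + 2×Q4: time 38, value 160
- 2×Q2 + 2×Q1 + 1×Q4: time 32, value 157
- 2×Q2 + 1×Q9 + 1×Q1 + 1×Q4: time 39, value 147
Best: 160 marks.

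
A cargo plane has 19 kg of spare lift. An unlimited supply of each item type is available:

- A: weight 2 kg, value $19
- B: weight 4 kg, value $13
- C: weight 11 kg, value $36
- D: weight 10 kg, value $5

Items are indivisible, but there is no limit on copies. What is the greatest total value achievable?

$171

Best value-per-unit is A at 19/2, and filling with it alone uses weight 9×2=18. No mix of the others beats 9×19 = 171.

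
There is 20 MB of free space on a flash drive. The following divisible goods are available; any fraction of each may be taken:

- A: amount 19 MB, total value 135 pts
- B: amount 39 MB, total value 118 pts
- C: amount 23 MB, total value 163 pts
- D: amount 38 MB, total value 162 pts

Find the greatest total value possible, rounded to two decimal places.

142.09

Take in order of value per unit:
- A (135/19 per unit): all 19 → value 135, running total 135.00
- C (163/23 per unit): 1 of 23 → value 1×163/23 = 7.0870, running total 142.09
Total 142.09.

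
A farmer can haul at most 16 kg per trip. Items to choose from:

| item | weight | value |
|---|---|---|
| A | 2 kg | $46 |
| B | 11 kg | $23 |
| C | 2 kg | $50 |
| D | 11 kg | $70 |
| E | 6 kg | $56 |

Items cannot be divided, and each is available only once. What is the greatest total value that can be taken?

Check high-value combinations within 16 kg:
- A+C+D: weight 2+2+11=15, value 46+50+70=166
- A+C+E: weight 2+2+6=10, value 46+50+56=152
- C+D: weight 2+11=13, value 50+70=120
Best: $166.

$166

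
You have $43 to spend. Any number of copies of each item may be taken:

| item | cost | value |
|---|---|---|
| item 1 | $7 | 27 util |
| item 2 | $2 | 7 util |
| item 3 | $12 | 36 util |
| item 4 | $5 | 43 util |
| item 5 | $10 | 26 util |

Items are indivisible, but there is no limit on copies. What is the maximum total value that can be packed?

351 util

Best value-per-unit is item 4 at 43/5; filling with it alone gives 8×43 = 344.
Optimal mix: 1×item 2 + 8×item 4 → cost 42, value 351.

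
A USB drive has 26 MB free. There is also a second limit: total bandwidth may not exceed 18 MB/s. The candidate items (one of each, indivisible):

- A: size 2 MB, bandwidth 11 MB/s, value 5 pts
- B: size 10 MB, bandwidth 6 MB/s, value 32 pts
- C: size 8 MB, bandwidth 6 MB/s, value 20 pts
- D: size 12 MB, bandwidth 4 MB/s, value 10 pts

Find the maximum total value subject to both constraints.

52 pts

Feasible sets respecting both limits:
- B+C: size 18, bandwidth 12, value 52
- B+D: size 22, bandwidth 10, value 42
- A+B: size 12, bandwidth 17, value 37
Best: 52 pts.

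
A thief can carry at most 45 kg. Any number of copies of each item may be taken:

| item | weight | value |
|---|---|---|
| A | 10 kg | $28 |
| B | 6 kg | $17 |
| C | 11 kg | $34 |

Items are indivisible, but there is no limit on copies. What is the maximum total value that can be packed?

$136

Best value-per-unit is C at 34/11; filling with it alone gives 4×34 = 136.
Optimal mix: 2×B + 3×C → weight 45, value 136.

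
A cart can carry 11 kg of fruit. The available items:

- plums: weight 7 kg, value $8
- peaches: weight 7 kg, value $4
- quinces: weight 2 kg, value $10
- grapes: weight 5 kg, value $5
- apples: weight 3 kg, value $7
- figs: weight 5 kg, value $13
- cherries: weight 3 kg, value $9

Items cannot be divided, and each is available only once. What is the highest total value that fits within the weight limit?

This is a 0/1 knapsack; check combinations near the capacity.
- quinces+figs+cherries: weight 2+5+3=10, value 10+13+9=32
- quinces+apples+figs: weight 2+3+5=10, value 10+7+13=30
- apples+figs+cherries: weight 3+5+3=11, value 7+13+9=29
Best: $32.

$32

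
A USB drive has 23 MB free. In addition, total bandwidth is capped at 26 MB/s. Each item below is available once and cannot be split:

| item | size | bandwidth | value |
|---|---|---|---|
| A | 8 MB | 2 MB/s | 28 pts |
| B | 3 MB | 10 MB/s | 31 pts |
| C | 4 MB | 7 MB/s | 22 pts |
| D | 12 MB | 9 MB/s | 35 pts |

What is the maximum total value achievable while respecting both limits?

Feasible sets respecting both limits:
- A+B+D: size 23, bandwidth 21, value 94
- B+C+D: size 19, bandwidth 26, value 88
- A+B+C: size 15, bandwidth 19, value 81
Best: 94 pts.

94 pts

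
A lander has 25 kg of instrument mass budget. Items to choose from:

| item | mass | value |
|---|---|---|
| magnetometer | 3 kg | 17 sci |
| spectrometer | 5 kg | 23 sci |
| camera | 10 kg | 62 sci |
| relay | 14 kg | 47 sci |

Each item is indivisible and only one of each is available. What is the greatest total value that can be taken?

109 sci

Check high-value combinations within 25 kg:
- camera+relay: mass 10+14=24, value 62+47=109
- magnetometer+spectrometer+camera: mass 3+5+10=18, value 17+23+62=102
- magnetometer+spectrometer+relay: mass 3+5+14=22, value 17+23+47=87
Best: 109 sci.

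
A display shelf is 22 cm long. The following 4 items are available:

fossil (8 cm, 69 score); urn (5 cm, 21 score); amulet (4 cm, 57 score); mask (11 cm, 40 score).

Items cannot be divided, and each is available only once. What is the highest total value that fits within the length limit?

147 score

This is a 0/1 knapsack; check combinations near the capacity.
- fossil+urn+amulet: length 8+5+4=17, value 69+21+57=147
- fossil+amulet: length 8+4=12, value 69+57=126
- urn+amulet+mask: length 5+4+11=20, value 21+57+40=118
- fossil+mask: length 8+11=19, value 69+40=109
Best: 147 score.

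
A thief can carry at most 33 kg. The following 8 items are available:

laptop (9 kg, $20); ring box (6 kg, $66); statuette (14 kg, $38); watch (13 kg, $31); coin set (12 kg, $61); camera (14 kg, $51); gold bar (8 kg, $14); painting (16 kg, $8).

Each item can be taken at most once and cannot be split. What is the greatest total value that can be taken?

Check high-value combinations within 33 kg:
- ring box+coin set+camera: weight 6+12+14=32, value 66+61+51=178
- ring box+statuette+coin set: weight 6+14+12=32, value 66+38+61=165
- ring box+watch+coin set: weight 6+13+12=31, value 66+31+61=158
- ring box+watch+camera: weight 6+13+14=33, value 66+31+51=148
Best: $178.

$178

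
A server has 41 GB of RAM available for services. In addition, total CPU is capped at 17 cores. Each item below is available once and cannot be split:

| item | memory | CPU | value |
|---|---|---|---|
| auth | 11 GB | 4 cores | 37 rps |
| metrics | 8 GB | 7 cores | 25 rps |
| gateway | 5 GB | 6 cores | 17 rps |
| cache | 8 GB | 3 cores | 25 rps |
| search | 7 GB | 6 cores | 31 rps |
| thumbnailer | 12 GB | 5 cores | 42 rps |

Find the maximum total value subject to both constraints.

110 rps

Feasible sets respecting both limits:
- auth+search+thumbnailer: memory 30, CPU 15, value 110
- auth+metrics+thumbnailer: memory 31, CPU 16, value 104
- auth+cache+thumbnailer: memory 31, CPU 12, value 104
Best: 110 rps.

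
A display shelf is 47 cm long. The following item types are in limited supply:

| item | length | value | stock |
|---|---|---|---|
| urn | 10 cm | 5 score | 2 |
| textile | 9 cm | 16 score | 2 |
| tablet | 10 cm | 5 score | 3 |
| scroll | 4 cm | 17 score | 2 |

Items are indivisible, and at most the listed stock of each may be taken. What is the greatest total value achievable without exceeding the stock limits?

Top feasible selections:
- 2×textile + 2×tablet + 2×scroll: length 46, value 76
- 1×urn + 2×textile + 1×tablet + 2×scroll: length 46, value 76
- 2×urn + 2×textile + 2×scroll: length 46, value 76
- 2×textile + 1×tablet + 2×scroll: length 36, value 71
Best: 76 score.

76 score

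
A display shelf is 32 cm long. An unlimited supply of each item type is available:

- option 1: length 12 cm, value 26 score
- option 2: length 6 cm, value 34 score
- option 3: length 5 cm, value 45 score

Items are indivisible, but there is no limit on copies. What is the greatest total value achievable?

270 score

Best value-per-unit is option 3 at 45/5, and filling with it alone uses length 6×5=30. No mix of the others beats 6×45 = 270.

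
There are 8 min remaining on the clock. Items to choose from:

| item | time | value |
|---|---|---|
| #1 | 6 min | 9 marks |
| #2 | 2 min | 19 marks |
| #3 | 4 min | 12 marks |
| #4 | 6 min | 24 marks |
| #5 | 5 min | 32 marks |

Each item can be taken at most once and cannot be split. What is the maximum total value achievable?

51 marks

This is a 0/1 knapsack; check combinations near the capacity.
- #2+#5: time 2+5=7, value 19+32=51
- #2+#4: time 2+6=8, value 19+24=43
- #5: time 5, value 32
- #2+#3: time 2+4=6, value 19+12=31
Best: 51 marks.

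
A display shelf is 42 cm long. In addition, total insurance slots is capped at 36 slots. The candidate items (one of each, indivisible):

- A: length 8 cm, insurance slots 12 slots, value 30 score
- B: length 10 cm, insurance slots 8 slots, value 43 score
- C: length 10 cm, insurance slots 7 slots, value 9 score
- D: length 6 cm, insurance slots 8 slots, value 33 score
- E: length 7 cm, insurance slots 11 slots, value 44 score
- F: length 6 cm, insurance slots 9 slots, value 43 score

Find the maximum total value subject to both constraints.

Feasible sets respecting both limits:
- B+D+E+F: length 29, insurance slots 36, value 163
- B+C+E+F: length 33, insurance slots 35, value 139
- B+E+F: length 23, insurance slots 28, value 130
Best: 163 score.

163 score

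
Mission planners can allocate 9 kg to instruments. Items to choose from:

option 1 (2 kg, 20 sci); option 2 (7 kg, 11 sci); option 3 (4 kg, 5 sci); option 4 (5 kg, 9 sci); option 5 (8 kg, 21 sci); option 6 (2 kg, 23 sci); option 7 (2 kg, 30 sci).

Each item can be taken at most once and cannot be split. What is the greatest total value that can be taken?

73 sci

Check high-value combinations within 9 kg:
- option 1+option 6+option 7: mass 2+2+2=6, value 20+23+30=73
- option 4+option 6+option 7: mass 5+2+2=9, value 9+23+30=62
- option 1+option 4+option 7: mass 2+5+2=9, value 20+9+30=59
- option 3+option 6+option 7: mass 4+2+2=8, value 5+23+30=58
- option 1+option 3+option 7: mass 2+4+2=8, value 20+5+30=55
Best: 73 sci.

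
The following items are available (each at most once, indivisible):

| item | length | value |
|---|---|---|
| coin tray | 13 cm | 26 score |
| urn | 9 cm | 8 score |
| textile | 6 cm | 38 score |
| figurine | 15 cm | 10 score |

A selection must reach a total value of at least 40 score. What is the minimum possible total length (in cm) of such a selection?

Subsets with value ≥ 40, sorted by total length:
- urn+textile: length 15, value 46
- coin tray+textile: length 19, value 64
Minimum length: 15 cm.

15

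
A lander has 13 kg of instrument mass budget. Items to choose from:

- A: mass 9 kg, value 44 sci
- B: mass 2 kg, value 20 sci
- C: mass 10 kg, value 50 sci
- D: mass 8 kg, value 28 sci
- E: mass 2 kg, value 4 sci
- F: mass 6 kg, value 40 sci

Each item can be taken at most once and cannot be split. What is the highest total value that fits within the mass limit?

70 sci

Check high-value combinations within 13 kg:
- B+C: mass 2+10=12, value 20+50=70
- A+B+E: mass 9+2+2=13, value 44+20+4=68
- B+E+F: mass 2+2+6=10, value 20+4+40=64
- A+B: mass 9+2=11, value 44+20=64
Best: 70 sci.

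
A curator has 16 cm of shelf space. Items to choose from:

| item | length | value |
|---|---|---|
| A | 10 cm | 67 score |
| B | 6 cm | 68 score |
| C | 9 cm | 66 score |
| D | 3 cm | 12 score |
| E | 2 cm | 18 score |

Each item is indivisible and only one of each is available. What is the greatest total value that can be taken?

135 score

Check high-value combinations within 16 cm:
- A+B: length 10+6=16, value 67+68=135
- B+C: length 6+9=15, value 68+66=134
- B+D+E: length 6+3+2=11, value 68+12+18=98
Best: 135 score.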